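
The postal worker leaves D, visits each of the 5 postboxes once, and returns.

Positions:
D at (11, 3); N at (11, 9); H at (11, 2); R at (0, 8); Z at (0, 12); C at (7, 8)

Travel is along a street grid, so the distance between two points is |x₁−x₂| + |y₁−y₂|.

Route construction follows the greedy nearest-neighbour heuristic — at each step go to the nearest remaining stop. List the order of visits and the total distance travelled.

Nearest-neighbour total = 44; route D → H → N → C → R → Z → D.

From D: distances to unvisited — H=1, N=6, C=9, R=16, Z=20. Nearest is H (1).
From H: distances to unvisited — N=7, C=10, R=17, Z=21. Nearest is N (7).
From N: distances to unvisited — C=5, R=12, Z=14. Nearest is C (5).
From C: distances to unvisited — R=7, Z=11. Nearest is R (7).
From R: distances to unvisited — Z=4. Nearest is Z (4).
Return Z→D: 20.
Total = 1 + 7 + 5 + 7 + 4 + 20 = 44.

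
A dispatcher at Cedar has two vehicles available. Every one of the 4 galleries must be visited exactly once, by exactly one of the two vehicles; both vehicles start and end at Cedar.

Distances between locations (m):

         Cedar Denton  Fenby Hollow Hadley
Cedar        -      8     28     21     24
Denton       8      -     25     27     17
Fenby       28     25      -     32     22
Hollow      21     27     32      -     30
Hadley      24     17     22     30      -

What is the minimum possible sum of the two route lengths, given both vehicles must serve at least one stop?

Check every non-empty split of the stops between the two vehicles; for each half take its own optimal tour:
  {Denton} + {Fenby, Hollow, Hadley}: 16 + 99 = 115
  {Fenby} + {Denton, Hollow, Hadley}: 56 + 76 = 132
  {Denton, Fenby} + {Hollow, Hadley}: 61 + 75 = 136
  {Hollow} + {Denton, Fenby, Hadley}: 42 + 75 = 117
  {Denton, Hollow} + {Fenby, Hadley}: 56 + 74 = 130
  {Fenby, Hollow} + {Denton, Hadley}: 81 + 49 = 130
  … (7 splits in total)
Best: vehicle 1 Cedar → Denton → Cedar = 16; vehicle 2 Cedar → Hollow → Fenby → Hadley → Cedar = 99; combined 115.

Minimum combined distance: 115 m.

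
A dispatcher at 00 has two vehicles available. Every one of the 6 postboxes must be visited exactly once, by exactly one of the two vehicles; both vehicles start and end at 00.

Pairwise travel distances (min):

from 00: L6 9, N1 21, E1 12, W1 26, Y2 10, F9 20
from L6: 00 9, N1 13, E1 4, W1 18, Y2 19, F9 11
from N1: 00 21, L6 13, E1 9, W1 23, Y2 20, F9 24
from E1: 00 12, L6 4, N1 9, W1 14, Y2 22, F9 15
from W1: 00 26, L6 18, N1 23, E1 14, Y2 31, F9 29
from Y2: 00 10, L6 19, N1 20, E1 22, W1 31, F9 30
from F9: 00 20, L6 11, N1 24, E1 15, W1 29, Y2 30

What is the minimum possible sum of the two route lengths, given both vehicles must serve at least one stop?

113 min — the smallest possible combined total.

There are 2^5 − 1 = 31 ways to divide the 6 stops into two non-empty groups. For each, the best each vehicle can do is its own shortest tour through its group:
  {L6} + {N1, E1, W1, Y2, F9}: 18 + 102 = 120
  {N1} + {L6, E1, W1, Y2, F9}: 42 + 90 = 132
  {L6, N1} + {E1, W1, Y2, F9}: 43 + 90 = 133
  {E1} + {L6, N1, W1, Y2, F9}: 24 + 102 = 126
  {L6, E1} + {N1, W1, Y2, F9}: 25 + 102 = 127
  {N1, E1} + {L6, W1, Y2, F9}: 42 + 90 = 132
  … (31 splits in total)
  {Y2} + {L6, N1, E1, W1, F9}: 20 + 93 = 113  ← best
Best: vehicle 1 00 → Y2 → 00 = 20; vehicle 2 00 → L6 → F9 → N1 → E1 → W1 → 00 = 93; combined 113.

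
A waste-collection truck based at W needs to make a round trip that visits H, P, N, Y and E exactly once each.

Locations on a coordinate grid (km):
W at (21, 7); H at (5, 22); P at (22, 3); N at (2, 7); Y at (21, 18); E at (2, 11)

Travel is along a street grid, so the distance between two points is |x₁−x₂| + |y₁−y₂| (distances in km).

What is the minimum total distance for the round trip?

Shortest round trip = 78 km.

There are 60 distinct closed tours to check (reversals are equivalent).
W - H - P - N - Y - E - W: 31+36+24+30+26+23 = 170
W - H - P - N - E - Y - W: 31+36+24+4+26+11 = 132
W - H - P - Y - N - E - W: 31+36+16+30+4+23 = 140
W - H - P - Y - E - N - W: 31+36+16+26+4+19 = 132
W - H - P - E - N - Y - W: 31+36+28+4+30+11 = 140
W - H - P - E - Y - N - W: 31+36+28+26+30+19 = 170
W - H - N - P - Y - E - W: 31+18+24+16+26+23 = 138
W - H - N - P - E - Y - W: 31+18+24+28+26+11 = 138
W - H - N - Y - P - E - W: 31+18+30+16+28+23 = 146
W - H - N - Y - E - P - W: 31+18+30+26+28+5 = 138
W - H - N - E - P - Y - W: 31+18+4+28+16+11 = 108
W - H - N - E - Y - P - W: 31+18+4+26+16+5 = 100
W - H - Y - P - N - E - W: 31+20+16+24+4+23 = 118
W - H - Y - P - E - N - W: 31+20+16+28+4+19 = 118
… (46 more)
W - P - N - E - H - Y - W: 5+24+4+14+20+11 = 78  ← best
The minimum is 78.
One optimal route: W → P → N → E → H → Y → W (or its reverse).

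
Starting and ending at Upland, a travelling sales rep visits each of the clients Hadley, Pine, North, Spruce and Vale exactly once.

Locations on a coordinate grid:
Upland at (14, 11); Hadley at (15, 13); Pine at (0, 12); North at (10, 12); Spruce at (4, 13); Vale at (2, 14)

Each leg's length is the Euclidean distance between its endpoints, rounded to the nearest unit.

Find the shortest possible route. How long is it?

With 5 stops there are 5!/2 = 60 distinct round trips (a route and its reverse cost the same).
Upland - Hadley - Pine - North - Spruce - Vale - Upland: 2+15+10+6+2+12 = 47
Upland - Hadley - Pine - North - Vale - Spruce - Upland: 2+15+10+8+2+10 = 47
Upland - Hadley - Pine - Spruce - North - Vale - Upland: 2+15+4+6+8+12 = 47
Upland - Hadley - Pine - Spruce - Vale - North - Upland: 2+15+4+2+8+4 = 35
Upland - Hadley - Pine - Vale - North - Spruce - Upland: 2+15+3+8+6+10 = 44
Upland - Hadley - Pine - Vale - Spruce - North - Upland: 2+15+3+2+6+4 = 32
Upland - Hadley - North - Pine - Spruce - Vale - Upland: 2+5+10+4+2+12 = 35
Upland - Hadley - North - Pine - Vale - Spruce - Upland: 2+5+10+3+2+10 = 32
Upland - Hadley - North - Spruce - Pine - Vale - Upland: 2+5+6+4+3+12 = 32
Upland - Hadley - North - Spruce - Vale - Pine - Upland: 2+5+6+2+3+14 = 32
Upland - Hadley - North - Vale - Pine - Spruce - Upland: 2+5+8+3+4+10 = 32
Upland - Hadley - North - Vale - Spruce - Pine - Upland: 2+5+8+2+4+14 = 35
Upland - Hadley - Spruce - Pine - North - Vale - Upland: 2+11+4+10+8+12 = 47
Upland - Hadley - Spruce - Pine - Vale - North - Upland: 2+11+4+3+8+4 = 32
… (46 more)
The minimum is 32.
One optimal route: Upland → Hadley → Pine → Vale → Spruce → North → Upland (or its reverse).

Shortest round trip = 32.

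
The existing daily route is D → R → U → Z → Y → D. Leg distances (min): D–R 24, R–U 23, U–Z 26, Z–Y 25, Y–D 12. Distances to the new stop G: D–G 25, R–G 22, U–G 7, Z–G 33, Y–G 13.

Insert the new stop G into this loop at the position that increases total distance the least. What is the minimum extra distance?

Adding 6 min by placing G on the R–U leg.

Insertion cost between consecutive stops i–j is d(i,G) + d(G,j) − d(i,j):
  between D and R: 25 + 22 − 24 = 23
  between R and U: 22 + 7 − 23 = 6
  between U and Z: 7 + 33 − 26 = 14
  between Z and Y: 33 + 13 − 25 = 21
  between Y and D: 13 + 25 − 12 = 26
Cheapest insertion is between R and U, adding 6.
New total = 110 + 6 = 116.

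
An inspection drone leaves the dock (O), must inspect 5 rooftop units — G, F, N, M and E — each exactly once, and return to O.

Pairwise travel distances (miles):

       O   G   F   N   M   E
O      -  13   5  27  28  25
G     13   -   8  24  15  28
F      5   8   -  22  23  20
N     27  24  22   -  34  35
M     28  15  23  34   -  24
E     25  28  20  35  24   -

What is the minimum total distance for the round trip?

There are 60 distinct closed tours to check (reversals are equivalent).
O-G-F-N-M-E-O: 13+8+22+34+24+25 = 126
O-G-F-N-E-M-O: 13+8+22+35+24+28 = 130
O-G-F-M-N-E-O: 13+8+23+34+35+25 = 138
O-G-F-M-E-N-O: 13+8+23+24+35+27 = 130
O-G-F-E-N-M-O: 13+8+20+35+34+28 = 138
O-G-F-E-M-N-O: 13+8+20+24+34+27 = 126
O-G-N-F-M-E-O: 13+24+22+23+24+25 = 131
O-G-N-F-E-M-O: 13+24+22+20+24+28 = 131
O-G-N-M-F-E-O: 13+24+34+23+20+25 = 139
O-G-N-M-E-F-O: 13+24+34+24+20+5 = 120
O-G-N-E-F-M-O: 13+24+35+20+23+28 = 143
O-G-N-E-M-F-O: 13+24+35+24+23+5 = 124
O-G-M-F-N-E-O: 13+15+23+22+35+25 = 133
O-G-M-F-E-N-O: 13+15+23+20+35+27 = 133
… (46 more)
O-G-M-E-N-F-O: 13+15+24+35+22+5 = 114  ← best
The minimum is 114.
One optimal route: O → G → M → E → N → F → O (or its reverse).

Minimum total distance: 114 miles.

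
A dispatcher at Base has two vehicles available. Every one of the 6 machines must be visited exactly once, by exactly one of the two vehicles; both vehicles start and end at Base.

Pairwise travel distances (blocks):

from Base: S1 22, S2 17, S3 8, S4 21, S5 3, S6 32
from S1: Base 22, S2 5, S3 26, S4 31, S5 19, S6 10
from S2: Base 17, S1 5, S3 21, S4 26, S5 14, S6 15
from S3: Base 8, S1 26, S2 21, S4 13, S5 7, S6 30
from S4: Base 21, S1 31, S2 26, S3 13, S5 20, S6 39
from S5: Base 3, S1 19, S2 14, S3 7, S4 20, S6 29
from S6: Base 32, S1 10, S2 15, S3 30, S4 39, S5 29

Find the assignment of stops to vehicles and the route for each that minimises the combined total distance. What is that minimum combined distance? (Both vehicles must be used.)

Check every non-empty split of the stops between the two vehicles; for each half take its own optimal tour:
  {S1} + {S2, S3, S4, S5, S6}: 44 + 92 = 136
  {S2} + {S1, S3, S4, S5, S6}: 34 + 92 = 126
  {S1, S2} + {S3, S4, S5, S6}: 44 + 92 = 136
  {S3} + {S1, S2, S4, S5, S6}: 16 + 92 = 108
  {S1, S3} + {S2, S4, S5, S6}: 56 + 92 = 148
  {S2, S3} + {S1, S4, S5, S6}: 46 + 92 = 138
  … (31 splits in total)
  {S5} + {S1, S2, S3, S4, S6}: 6 + 92 = 98  ← best
Best: vehicle 1 Base → S5 → Base = 6; vehicle 2 Base → S2 → S1 → S6 → S4 → S3 → Base = 92; combined 98.

Minimum combined distance: 98 blocks.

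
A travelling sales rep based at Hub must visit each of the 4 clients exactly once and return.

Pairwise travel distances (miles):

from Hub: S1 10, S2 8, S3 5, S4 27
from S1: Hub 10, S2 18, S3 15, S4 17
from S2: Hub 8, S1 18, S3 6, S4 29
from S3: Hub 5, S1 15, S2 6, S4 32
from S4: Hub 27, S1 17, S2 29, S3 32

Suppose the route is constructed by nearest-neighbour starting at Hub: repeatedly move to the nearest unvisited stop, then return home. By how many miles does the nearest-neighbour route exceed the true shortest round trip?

6 miles longer than the optimal tour.

Hub: S3=5, S2=8, S1=10, S4=27 ⇒ S3
S3: S2=6, S1=15, S4=32 ⇒ S2
S2: S1=18, S4=29 ⇒ S1
S1: S4=17 ⇒ S4
NN route Hub → S3 → S2 → S1 → S4 → Hub costs 73.
Optimal: Hub → S1 → S4 → S2 → S3 → Hub costs 67 (by enumerating all 12 distinct tours).
Excess = 73 − 67 = 6.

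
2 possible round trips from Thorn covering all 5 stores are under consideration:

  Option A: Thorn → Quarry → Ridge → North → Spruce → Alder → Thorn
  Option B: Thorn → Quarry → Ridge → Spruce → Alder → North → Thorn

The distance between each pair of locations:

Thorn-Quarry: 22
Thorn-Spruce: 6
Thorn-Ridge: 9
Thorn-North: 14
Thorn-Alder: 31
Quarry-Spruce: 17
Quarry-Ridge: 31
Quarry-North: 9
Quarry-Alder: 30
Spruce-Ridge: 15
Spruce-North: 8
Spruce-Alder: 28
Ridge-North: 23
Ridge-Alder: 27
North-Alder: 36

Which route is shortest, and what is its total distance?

Option A: 22 + 31 + 23 + 8 + 28 + 31 = 143
Option B: 22 + 31 + 15 + 28 + 36 + 14 = 146

143 — Option A is the shortest.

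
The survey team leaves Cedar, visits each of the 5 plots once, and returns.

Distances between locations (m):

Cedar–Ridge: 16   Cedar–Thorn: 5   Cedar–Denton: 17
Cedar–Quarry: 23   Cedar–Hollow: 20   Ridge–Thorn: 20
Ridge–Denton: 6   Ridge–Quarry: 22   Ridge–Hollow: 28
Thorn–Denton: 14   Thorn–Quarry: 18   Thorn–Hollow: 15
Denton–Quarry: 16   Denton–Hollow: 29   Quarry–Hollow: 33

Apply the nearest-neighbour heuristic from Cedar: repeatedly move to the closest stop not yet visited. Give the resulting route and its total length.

Total distance 100 m via the nearest-neighbour route Cedar → Thorn → Denton → Ridge → Quarry → Hollow → Cedar.

From Cedar: distances to unvisited — Thorn=5, Ridge=16, Denton=17, Hollow=20, Quarry=23. Nearest is Thorn (5).
From Thorn: distances to unvisited — Denton=14, Hollow=15, Quarry=18, Ridge=20. Nearest is Denton (14).
From Denton: distances to unvisited — Ridge=6, Quarry=16, Hollow=29. Nearest is Ridge (6).
From Ridge: distances to unvisited — Quarry=22, Hollow=28. Nearest is Quarry (22).
From Quarry: distances to unvisited — Hollow=33. Nearest is Hollow (33).
Return Hollow→Cedar: 20.
Total = 5 + 14 + 6 + 22 + 33 + 20 = 100.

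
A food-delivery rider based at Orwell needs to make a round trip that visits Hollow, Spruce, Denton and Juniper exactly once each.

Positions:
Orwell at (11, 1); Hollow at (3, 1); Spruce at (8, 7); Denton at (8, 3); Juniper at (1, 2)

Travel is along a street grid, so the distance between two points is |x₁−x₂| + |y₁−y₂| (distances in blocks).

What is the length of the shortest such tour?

32 blocks — the shortest possible round trip.

There are 12 distinct closed tours to check (reversals are equivalent).
Orwell → Hollow → Spruce → Denton → Juniper → Orwell: 8+11+4+8+11 = 42
Orwell → Hollow → Spruce → Juniper → Denton → Orwell: 8+11+12+8+5 = 44
Orwell → Hollow → Denton → Spruce → Juniper → Orwell: 8+7+4+12+11 = 42
Orwell → Hollow → Denton → Juniper → Spruce → Orwell: 8+7+8+12+9 = 44
Orwell → Hollow → Juniper → Spruce → Denton → Orwell: 8+3+12+4+5 = 32
Orwell → Hollow → Juniper → Denton → Spruce → Orwell: 8+3+8+4+9 = 32
Orwell → Spruce → Hollow → Denton → Juniper → Orwell: 9+11+7+8+11 = 46
Orwell → Spruce → Hollow → Juniper → Denton → Orwell: 9+11+3+8+5 = 36
Orwell → Spruce → Denton → Hollow → Juniper → Orwell: 9+4+7+3+11 = 34
Orwell → Spruce → Juniper → Hollow → Denton → Orwell: 9+12+3+7+5 = 36
Orwell → Denton → Hollow → Spruce → Juniper → Orwell: 5+7+11+12+11 = 46
Orwell → Denton → Spruce → Hollow → Juniper → Orwell: 5+4+11+3+11 = 34
The minimum is 32.
One optimal route: Orwell → Hollow → Juniper → Spruce → Denton → Orwell (or its reverse).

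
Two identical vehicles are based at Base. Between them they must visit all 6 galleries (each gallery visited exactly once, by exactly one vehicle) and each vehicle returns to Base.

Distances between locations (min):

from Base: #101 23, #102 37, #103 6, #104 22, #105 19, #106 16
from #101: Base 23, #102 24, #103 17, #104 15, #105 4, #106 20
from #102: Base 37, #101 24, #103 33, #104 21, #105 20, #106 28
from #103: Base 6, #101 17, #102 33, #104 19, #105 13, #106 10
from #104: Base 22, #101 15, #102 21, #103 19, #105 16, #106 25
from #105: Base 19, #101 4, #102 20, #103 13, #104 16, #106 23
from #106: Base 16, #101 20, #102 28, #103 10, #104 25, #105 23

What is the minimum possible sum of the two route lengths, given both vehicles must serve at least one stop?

Try each way of splitting the stops between the two vehicles (each non-empty) and, for each split, find the best tour for each vehicle:
  {#101} + {#102, #103, #104, #105, #106}: 46 + 100 = 146
  {#102} + {#101, #103, #104, #105, #106}: 74 + 78 = 152
  {#101, #102} + {#103, #104, #105, #106}: 84 + 76 = 160
  {#103} + {#101, #102, #104, #105, #106}: 12 + 103 = 115
  {#101, #103} + {#102, #104, #105, #106}: 46 + 100 = 146
  {#102, #103} + {#101, #104, #105, #106}: 76 + 78 = 154
  … (31 splits in total)
Best: vehicle 1 Base → #103 → Base = 12; vehicle 2 Base → #104 → #102 → #105 → #101 → #106 → Base = 103; combined 115.

115 min — the smallest possible combined total.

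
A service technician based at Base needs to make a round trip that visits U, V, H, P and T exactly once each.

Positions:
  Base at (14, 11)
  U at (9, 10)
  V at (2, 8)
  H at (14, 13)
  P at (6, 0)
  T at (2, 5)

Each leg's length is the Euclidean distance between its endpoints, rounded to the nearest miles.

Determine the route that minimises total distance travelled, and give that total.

Shortest round trip = 38 miles.

With 5 stops there are 5!/2 = 60 distinct round trips (a route and its reverse cost the same).
Base→U→V→H→P→T→Base: 5+7+13+15+6+13 = 59
Base→U→V→H→T→P→Base: 5+7+13+14+6+14 = 59
Base→U→V→P→H→T→Base: 5+7+9+15+14+13 = 63
Base→U→V→P→T→H→Base: 5+7+9+6+14+2 = 43
Base→U→V→T→H→P→Base: 5+7+3+14+15+14 = 58
Base→U→V→T→P→H→Base: 5+7+3+6+15+2 = 38
Base→U→H→V→P→T→Base: 5+6+13+9+6+13 = 52
Base→U→H→V→T→P→Base: 5+6+13+3+6+14 = 47
Base→U→H→P→V→T→Base: 5+6+15+9+3+13 = 51
Base→U→H→P→T→V→Base: 5+6+15+6+3+12 = 47
Base→U→H→T→V→P→Base: 5+6+14+3+9+14 = 51
Base→U→H→T→P→V→Base: 5+6+14+6+9+12 = 52
Base→U→P→V→H→T→Base: 5+10+9+13+14+13 = 64
Base→U→P→V→T→H→Base: 5+10+9+3+14+2 = 43
… (46 more)
The minimum is 38.
One optimal route: Base → U → V → T → P → H → Base (or its reverse).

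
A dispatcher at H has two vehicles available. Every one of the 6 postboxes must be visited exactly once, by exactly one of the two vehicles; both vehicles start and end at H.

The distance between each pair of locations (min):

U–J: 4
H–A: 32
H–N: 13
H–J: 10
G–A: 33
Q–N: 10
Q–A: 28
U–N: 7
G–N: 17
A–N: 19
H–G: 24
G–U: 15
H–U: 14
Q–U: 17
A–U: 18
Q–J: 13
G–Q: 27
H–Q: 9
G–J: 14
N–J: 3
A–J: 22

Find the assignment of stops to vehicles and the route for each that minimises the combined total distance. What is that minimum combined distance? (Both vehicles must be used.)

Minimum combined distance: 107 min.

Check every non-empty split of the stops between the two vehicles; for each half take its own optimal tour:
  {G} + {Q, A, U, N, J}: 48 + 70 = 118
  {Q} + {G, A, U, N, J}: 18 + 89 = 107
  {G, Q} + {A, U, N, J}: 60 + 64 = 124
  {A} + {G, Q, U, N, J}: 64 + 65 = 129
  {G, A} + {Q, U, N, J}: 89 + 40 = 129
  {Q, A} + {G, U, N, J}: 69 + 59 = 128
  … (31 splits in total)
Best: vehicle 1 H → Q → H = 18; vehicle 2 H → G → U → A → N → J → H = 89; combined 107.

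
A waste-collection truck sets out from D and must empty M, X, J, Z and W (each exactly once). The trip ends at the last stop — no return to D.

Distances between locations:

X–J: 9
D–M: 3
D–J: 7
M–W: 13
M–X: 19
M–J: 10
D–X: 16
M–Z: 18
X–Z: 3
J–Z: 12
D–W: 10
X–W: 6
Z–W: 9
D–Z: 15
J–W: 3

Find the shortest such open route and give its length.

Shortest open route: 25.

There are 5! = 120 possible orderings.
D→M→X→J→Z→W: 3+19+9+12+9 = 52
D→M→X→J→W→Z: 3+19+9+3+9 = 43
D→M→X→Z→J→W: 3+19+3+12+3 = 40
D→M→X→Z→W→J: 3+19+3+9+3 = 37
D→M→X→W→J→Z: 3+19+6+3+12 = 43
D→M→X→W→Z→J: 3+19+6+9+12 = 49
D→M→J→X→Z→W: 3+10+9+3+9 = 34
D→M→J→X→W→Z: 3+10+9+6+9 = 37
D→M→J→Z→X→W: 3+10+12+3+6 = 34
D→M→J→Z→W→X: 3+10+12+9+6 = 40
D→M→J→W→X→Z: 3+10+3+6+3 = 25
D→M→J→W→Z→X: 3+10+3+9+3 = 28
D→M→Z→X→J→W: 3+18+3+9+3 = 36
D→M→Z→X→W→J: 3+18+3+6+3 = 33
… (106 more)
The minimum is 25.
One shortest path: D → M → J → W → X → Z.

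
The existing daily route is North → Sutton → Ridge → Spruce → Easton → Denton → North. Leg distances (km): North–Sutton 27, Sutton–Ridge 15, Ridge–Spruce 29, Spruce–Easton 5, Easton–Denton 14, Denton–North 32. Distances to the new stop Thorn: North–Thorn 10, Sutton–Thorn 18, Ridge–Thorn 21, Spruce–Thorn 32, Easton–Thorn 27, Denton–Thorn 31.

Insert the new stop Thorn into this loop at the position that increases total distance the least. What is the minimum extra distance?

Insertion cost between consecutive stops i–j is d(i,Thorn) + d(Thorn,j) − d(i,j):
  between North and Sutton: 10 + 18 − 27 = 1
  between Sutton and Ridge: 18 + 21 − 15 = 24
  between Ridge and Spruce: 21 + 32 − 29 = 24
  between Spruce and Easton: 32 + 27 − 5 = 54
  between Easton and Denton: 27 + 31 − 14 = 44
  between Denton and North: 31 + 10 − 32 = 9
Cheapest insertion is between North and Sutton, adding 1.
New total = 122 + 1 = 123.

+1 km — insert Thorn between North and Sutton.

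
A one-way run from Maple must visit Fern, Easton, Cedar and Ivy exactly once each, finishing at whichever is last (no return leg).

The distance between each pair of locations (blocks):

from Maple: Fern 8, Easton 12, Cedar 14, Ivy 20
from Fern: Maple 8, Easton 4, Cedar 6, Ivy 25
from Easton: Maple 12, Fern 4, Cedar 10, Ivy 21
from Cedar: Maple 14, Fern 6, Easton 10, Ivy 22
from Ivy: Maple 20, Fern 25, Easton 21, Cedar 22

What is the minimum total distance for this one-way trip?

Minimum one-way distance = 44 blocks.

There are 4! = 24 possible orderings.
Maple - Fern - Easton - Cedar - Ivy: 8+4+10+22 = 44
Maple - Fern - Easton - Ivy - Cedar: 8+4+21+22 = 55
Maple - Fern - Cedar - Easton - Ivy: 8+6+10+21 = 45
Maple - Fern - Cedar - Ivy - Easton: 8+6+22+21 = 57
Maple - Fern - Ivy - Easton - Cedar: 8+25+21+10 = 64
Maple - Fern - Ivy - Cedar - Easton: 8+25+22+10 = 65
Maple - Easton - Fern - Cedar - Ivy: 12+4+6+22 = 44
Maple - Easton - Fern - Ivy - Cedar: 12+4+25+22 = 63
Maple - Easton - Cedar - Fern - Ivy: 12+10+6+25 = 53
Maple - Easton - Cedar - Ivy - Fern: 12+10+22+25 = 69
Maple - Easton - Ivy - Fern - Cedar: 12+21+25+6 = 64
Maple - Easton - Ivy - Cedar - Fern: 12+21+22+6 = 61
Maple - Cedar - Fern - Easton - Ivy: 14+6+4+21 = 45
Maple - Cedar - Fern - Ivy - Easton: 14+6+25+21 = 66
… (10 more)
The minimum is 44.
One shortest path: Maple → Fern → Easton → Cedar → Ivy.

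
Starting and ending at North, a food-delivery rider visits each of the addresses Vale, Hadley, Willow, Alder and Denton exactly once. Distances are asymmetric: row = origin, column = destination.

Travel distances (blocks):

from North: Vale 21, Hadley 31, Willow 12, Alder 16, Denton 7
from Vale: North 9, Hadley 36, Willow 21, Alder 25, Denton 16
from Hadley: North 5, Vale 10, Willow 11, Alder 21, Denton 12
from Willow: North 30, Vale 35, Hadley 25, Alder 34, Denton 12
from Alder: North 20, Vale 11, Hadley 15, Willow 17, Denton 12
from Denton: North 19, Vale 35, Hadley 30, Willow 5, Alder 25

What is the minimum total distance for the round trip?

North - Vale - Hadley - Willow - Alder - Denton - North: 21+36+11+34+12+19 = 133
North - Vale - Hadley - Willow - Denton - Alder - North: 21+36+11+12+25+20 = 125
North - Vale - Hadley - Alder - Willow - Denton - North: 21+36+21+17+12+19 = 126
North - Vale - Hadley - Alder - Denton - Willow - North: 21+36+21+12+5+30 = 125
North - Vale - Hadley - Denton - Willow - Alder - North: 21+36+12+5+34+20 = 128
North - Vale - Hadley - Denton - Alder - Willow - North: 21+36+12+25+17+30 = 141
North - Vale - Willow - Hadley - Alder - Denton - North: 21+21+25+21+12+19 = 119
North - Vale - Willow - Hadley - Denton - Alder - North: 21+21+25+12+25+20 = 124
North - Vale - Willow - Alder - Hadley - Denton - North: 21+21+34+15+12+19 = 122
North - Vale - Willow - Alder - Denton - Hadley - North: 21+21+34+12+30+5 = 123
North - Vale - Willow - Denton - Hadley - Alder - North: 21+21+12+30+21+20 = 125
North - Vale - Willow - Denton - Alder - Hadley - North: 21+21+12+25+15+5 = 99
North - Vale - Alder - Hadley - Willow - Denton - North: 21+25+15+11+12+19 = 103
North - Vale - Alder - Hadley - Denton - Willow - North: 21+25+15+12+5+30 = 108
… (106 more)
North - Alder - Denton - Willow - Hadley - Vale - North: 16+12+5+25+10+9 = 77  ← best
The minimum is 77.
One optimal route: North → Alder → Denton → Willow → Hadley → Vale → North.

Shortest round trip = 77 blocks.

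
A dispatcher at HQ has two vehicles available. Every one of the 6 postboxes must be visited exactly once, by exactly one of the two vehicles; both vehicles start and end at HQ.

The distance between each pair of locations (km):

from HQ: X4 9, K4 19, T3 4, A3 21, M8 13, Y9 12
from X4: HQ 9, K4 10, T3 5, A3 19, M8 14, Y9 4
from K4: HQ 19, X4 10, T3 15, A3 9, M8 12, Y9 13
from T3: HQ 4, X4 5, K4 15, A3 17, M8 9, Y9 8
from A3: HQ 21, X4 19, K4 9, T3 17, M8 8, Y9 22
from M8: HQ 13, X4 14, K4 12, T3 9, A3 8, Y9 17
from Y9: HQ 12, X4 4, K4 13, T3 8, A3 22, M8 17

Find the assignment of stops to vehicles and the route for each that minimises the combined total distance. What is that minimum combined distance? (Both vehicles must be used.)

There are 2^5 − 1 = 31 ways to divide the 6 stops into two non-empty groups. For each, the best each vehicle can do is its own shortest tour through its group:
  {X4} + {K4, T3, A3, M8, Y9}: 18 + 55 = 73
  {K4} + {X4, T3, A3, M8, Y9}: 38 + 56 = 94
  {X4, K4} + {T3, A3, M8, Y9}: 38 + 55 = 93
  {T3} + {X4, K4, A3, M8, Y9}: 8 + 56 = 64
  {X4, T3} + {K4, A3, M8, Y9}: 18 + 55 = 73
  {K4, T3} + {X4, A3, M8, Y9}: 38 + 56 = 94
  … (31 splits in total)
Best: vehicle 1 HQ → T3 → HQ = 8; vehicle 2 HQ → X4 → Y9 → K4 → A3 → M8 → HQ = 56; combined 64.

64 km — the smallest possible combined total.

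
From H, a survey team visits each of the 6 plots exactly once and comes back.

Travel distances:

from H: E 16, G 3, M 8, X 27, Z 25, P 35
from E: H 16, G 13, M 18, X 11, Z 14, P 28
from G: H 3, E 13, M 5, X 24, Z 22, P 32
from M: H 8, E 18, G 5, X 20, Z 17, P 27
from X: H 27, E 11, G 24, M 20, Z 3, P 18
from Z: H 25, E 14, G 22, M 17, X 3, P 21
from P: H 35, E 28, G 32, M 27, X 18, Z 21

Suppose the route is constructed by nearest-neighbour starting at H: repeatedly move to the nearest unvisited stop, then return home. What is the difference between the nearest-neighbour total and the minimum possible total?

16 longer than the optimal tour.

From H: G=3, M=8, E=16, Z=25, X=27, P=35 → choose G (3).
From G: M=5, E=13, Z=22, X=24, P=32 → choose M (5).
From M: Z=17, E=18, X=20, P=27 → choose Z (17).
From Z: X=3, E=14, P=21 → choose X (3).
From X: E=11, P=18 → choose E (11).
From E: P=28 → choose P (28).
NN route H → G → M → Z → X → E → P → H costs 102.
Optimal: H → E → X → Z → P → M → G → H costs 86 (by enumerating all 360 distinct tours).
Excess = 102 − 86 = 16.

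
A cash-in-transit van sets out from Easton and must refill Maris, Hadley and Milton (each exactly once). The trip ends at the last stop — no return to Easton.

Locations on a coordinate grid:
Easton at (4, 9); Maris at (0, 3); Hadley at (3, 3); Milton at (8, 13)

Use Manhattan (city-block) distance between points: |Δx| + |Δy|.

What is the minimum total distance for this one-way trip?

There are 3! = 6 possible orderings.
Easton - Maris - Hadley - Milton: 10+3+15 = 28
Easton - Maris - Milton - Hadley: 10+18+15 = 43
Easton - Hadley - Maris - Milton: 7+3+18 = 28
Easton - Hadley - Milton - Maris: 7+15+18 = 40
Easton - Milton - Maris - Hadley: 8+18+3 = 29
Easton - Milton - Hadley - Maris: 8+15+3 = 26
The minimum is 26.
One shortest path: Easton → Milton → Hadley → Maris.

Shortest open route: 26.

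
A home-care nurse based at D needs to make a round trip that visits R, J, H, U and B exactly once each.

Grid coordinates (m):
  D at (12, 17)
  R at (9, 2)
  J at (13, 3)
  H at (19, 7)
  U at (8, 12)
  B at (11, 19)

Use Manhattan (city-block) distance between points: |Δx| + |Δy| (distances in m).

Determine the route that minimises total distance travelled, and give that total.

With 5 stops there are 5!/2 = 60 distinct round trips (a route and its reverse cost the same).
D→R→J→H→U→B→D: 18+5+10+16+10+3 = 62
D→R→J→H→B→U→D: 18+5+10+20+10+9 = 72
D→R→J→U→H→B→D: 18+5+14+16+20+3 = 76
D→R→J→U→B→H→D: 18+5+14+10+20+17 = 84
D→R→J→B→H→U→D: 18+5+18+20+16+9 = 86
D→R→J→B→U→H→D: 18+5+18+10+16+17 = 84
D→R→H→J→U→B→D: 18+15+10+14+10+3 = 70
D→R→H→J→B→U→D: 18+15+10+18+10+9 = 80
D→R→H→U→J→B→D: 18+15+16+14+18+3 = 84
D→R→H→U→B→J→D: 18+15+16+10+18+15 = 92
D→R→H→B→J→U→D: 18+15+20+18+14+9 = 94
D→R→H→B→U→J→D: 18+15+20+10+14+15 = 92
D→R→U→J→H→B→D: 18+11+14+10+20+3 = 76
D→R→U→J→B→H→D: 18+11+14+18+20+17 = 98
… (46 more)
D→H→J→R→U→B→D: 17+10+5+11+10+3 = 56  ← best
The minimum is 56.
One optimal route: D → H → J → R → U → B → D (or its reverse).

Shortest round trip = 56 m.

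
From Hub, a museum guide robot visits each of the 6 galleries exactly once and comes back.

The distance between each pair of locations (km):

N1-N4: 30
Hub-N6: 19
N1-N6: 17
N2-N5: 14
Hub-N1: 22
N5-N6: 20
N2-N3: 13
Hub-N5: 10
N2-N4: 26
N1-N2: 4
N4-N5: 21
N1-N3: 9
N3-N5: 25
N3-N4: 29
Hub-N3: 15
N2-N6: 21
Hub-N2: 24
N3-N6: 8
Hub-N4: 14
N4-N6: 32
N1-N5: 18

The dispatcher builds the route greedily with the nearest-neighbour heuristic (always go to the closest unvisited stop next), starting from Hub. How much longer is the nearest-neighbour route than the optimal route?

2 km longer than the optimal tour.

Hub: N5=10, N4=14, N3=15, N6=19, N1=22, N2=24 ⇒ N5
N5: N2=14, N1=18, N6=20, N4=21, N3=25 ⇒ N2
N2: N1=4, N3=13, N6=21, N4=26 ⇒ N1
N1: N3=9, N6=17, N4=30 ⇒ N3
N3: N6=8, N4=29 ⇒ N6
N6: N4=32 ⇒ N4
NN route Hub → N5 → N2 → N1 → N3 → N6 → N4 → Hub costs 91.
Optimal: Hub → N4 → N5 → N2 → N1 → N3 → N6 → Hub costs 89 (by enumerating all 360 distinct tours).
Excess = 91 − 89 = 2.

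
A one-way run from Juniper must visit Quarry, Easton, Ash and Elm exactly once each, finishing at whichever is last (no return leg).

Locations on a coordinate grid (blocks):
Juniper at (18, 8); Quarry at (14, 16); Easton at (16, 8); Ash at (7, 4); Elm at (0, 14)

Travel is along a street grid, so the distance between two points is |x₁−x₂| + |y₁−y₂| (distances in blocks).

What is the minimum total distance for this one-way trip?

Minimum one-way distance = 45 blocks.

There are 4! = 24 possible orderings.
Juniper → Quarry → Easton → Ash → Elm: 12+10+13+17 = 52
Juniper → Quarry → Easton → Elm → Ash: 12+10+22+17 = 61
Juniper → Quarry → Ash → Easton → Elm: 12+19+13+22 = 66
Juniper → Quarry → Ash → Elm → Easton: 12+19+17+22 = 70
Juniper → Quarry → Elm → Easton → Ash: 12+16+22+13 = 63
Juniper → Quarry → Elm → Ash → Easton: 12+16+17+13 = 58
Juniper → Easton → Quarry → Ash → Elm: 2+10+19+17 = 48
Juniper → Easton → Quarry → Elm → Ash: 2+10+16+17 = 45
Juniper → Easton → Ash → Quarry → Elm: 2+13+19+16 = 50
Juniper → Easton → Ash → Elm → Quarry: 2+13+17+16 = 48
Juniper → Easton → Elm → Quarry → Ash: 2+22+16+19 = 59
Juniper → Easton → Elm → Ash → Quarry: 2+22+17+19 = 60
Juniper → Ash → Quarry → Easton → Elm: 15+19+10+22 = 66
Juniper → Ash → Quarry → Elm → Easton: 15+19+16+22 = 72
… (10 more)
The minimum is 45.
One shortest path: Juniper → Easton → Quarry → Elm → Ash.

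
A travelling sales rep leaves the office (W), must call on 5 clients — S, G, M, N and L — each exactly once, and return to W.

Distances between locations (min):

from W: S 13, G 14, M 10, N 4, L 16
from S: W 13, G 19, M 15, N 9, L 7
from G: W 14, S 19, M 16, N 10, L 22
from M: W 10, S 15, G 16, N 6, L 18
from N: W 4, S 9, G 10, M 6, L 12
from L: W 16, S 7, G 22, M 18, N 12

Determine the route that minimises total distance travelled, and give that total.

68 min — the shortest possible round trip.

With 5 stops there are 5!/2 = 60 distinct round trips (a route and its reverse cost the same).
W-S-G-M-N-L-W: 13+19+16+6+12+16 = 82
W-S-G-M-L-N-W: 13+19+16+18+12+4 = 82
W-S-G-N-M-L-W: 13+19+10+6+18+16 = 82
W-S-G-N-L-M-W: 13+19+10+12+18+10 = 82
W-S-G-L-M-N-W: 13+19+22+18+6+4 = 82
W-S-G-L-N-M-W: 13+19+22+12+6+10 = 82
W-S-M-G-N-L-W: 13+15+16+10+12+16 = 82
W-S-M-G-L-N-W: 13+15+16+22+12+4 = 82
W-S-M-N-G-L-W: 13+15+6+10+22+16 = 82
W-S-M-N-L-G-W: 13+15+6+12+22+14 = 82
W-S-M-L-G-N-W: 13+15+18+22+10+4 = 82
W-S-M-L-N-G-W: 13+15+18+12+10+14 = 82
W-S-N-G-M-L-W: 13+9+10+16+18+16 = 82
W-S-N-G-L-M-W: 13+9+10+22+18+10 = 82
… (46 more)
W-S-L-G-M-N-W: 13+7+22+16+6+4 = 68  ← best
The minimum is 68.
One optimal route: W → S → L → G → M → N → W (or its reverse).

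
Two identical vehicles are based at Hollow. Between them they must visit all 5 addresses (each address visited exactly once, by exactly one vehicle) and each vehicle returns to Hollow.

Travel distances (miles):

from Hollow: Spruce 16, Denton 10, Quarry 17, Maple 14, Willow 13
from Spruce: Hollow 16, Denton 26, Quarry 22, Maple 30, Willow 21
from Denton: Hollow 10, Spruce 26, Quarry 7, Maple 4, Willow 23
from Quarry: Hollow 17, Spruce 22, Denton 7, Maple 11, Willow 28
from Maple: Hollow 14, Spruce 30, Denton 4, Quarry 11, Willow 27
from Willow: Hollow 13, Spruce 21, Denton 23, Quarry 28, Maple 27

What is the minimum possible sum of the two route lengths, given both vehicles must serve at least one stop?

89 miles — the smallest possible combined total.

Check every non-empty split of the stops between the two vehicles; for each half take its own optimal tour:
  {Spruce} + {Denton, Quarry, Maple, Willow}: 32 + 66 = 98
  {Denton} + {Spruce, Quarry, Maple, Willow}: 20 + 81 = 101
  {Spruce, Denton} + {Quarry, Maple, Willow}: 52 + 66 = 118
  {Quarry} + {Spruce, Denton, Maple, Willow}: 34 + 78 = 112
  {Spruce, Quarry} + {Denton, Maple, Willow}: 55 + 54 = 109
  {Denton, Quarry} + {Spruce, Maple, Willow}: 34 + 78 = 112
  … (15 splits in total)
  {Spruce, Denton, Quarry, Maple} + {Willow}: 63 + 26 = 89  ← best
Best: vehicle 1 Hollow → Spruce → Quarry → Denton → Maple → Hollow = 63; vehicle 2 Hollow → Willow → Hollow = 26; combined 89.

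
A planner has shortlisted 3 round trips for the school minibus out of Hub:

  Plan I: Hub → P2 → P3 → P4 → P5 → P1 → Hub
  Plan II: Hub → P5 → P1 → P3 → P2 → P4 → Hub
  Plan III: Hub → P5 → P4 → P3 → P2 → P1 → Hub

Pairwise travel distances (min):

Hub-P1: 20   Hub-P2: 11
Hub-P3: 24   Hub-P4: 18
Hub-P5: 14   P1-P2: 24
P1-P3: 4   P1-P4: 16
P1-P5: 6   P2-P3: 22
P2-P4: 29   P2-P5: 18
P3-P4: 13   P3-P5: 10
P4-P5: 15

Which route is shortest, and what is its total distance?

87 min — Plan I is the shortest.

Plan I: 11 + 22 + 13 + 15 + 6 + 20 = 87
Plan II: 14 + 6 + 4 + 22 + 29 + 18 = 93
Plan III: 14 + 15 + 13 + 22 + 24 + 20 = 108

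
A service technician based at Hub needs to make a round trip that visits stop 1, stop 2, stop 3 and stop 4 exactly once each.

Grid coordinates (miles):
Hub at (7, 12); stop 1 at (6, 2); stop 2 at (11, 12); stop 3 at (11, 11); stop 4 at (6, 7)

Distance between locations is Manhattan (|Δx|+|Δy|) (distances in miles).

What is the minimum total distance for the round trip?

With 4 stops there are 4!/2 = 12 distinct round trips (a route and its reverse cost the same).
Hub→stop 1→stop 2→stop 3→stop 4→Hub: 11+15+1+9+6 = 42
Hub→stop 1→stop 2→stop 4→stop 3→Hub: 11+15+10+9+5 = 50
Hub→stop 1→stop 3→stop 2→stop 4→Hub: 11+14+1+10+6 = 42
Hub→stop 1→stop 3→stop 4→stop 2→Hub: 11+14+9+10+4 = 48
Hub→stop 1→stop 4→stop 2→stop 3→Hub: 11+5+10+1+5 = 32
Hub→stop 1→stop 4→stop 3→stop 2→Hub: 11+5+9+1+4 = 30
Hub→stop 2→stop 1→stop 3→stop 4→Hub: 4+15+14+9+6 = 48
Hub→stop 2→stop 1→stop 4→stop 3→Hub: 4+15+5+9+5 = 38
Hub→stop 2→stop 3→stop 1→stop 4→Hub: 4+1+14+5+6 = 30
Hub→stop 2→stop 4→stop 1→stop 3→Hub: 4+10+5+14+5 = 38
Hub→stop 3→stop 1→stop 2→stop 4→Hub: 5+14+15+10+6 = 50
Hub→stop 3→stop 2→stop 1→stop 4→Hub: 5+1+15+5+6 = 32
The minimum is 30.
One optimal route: Hub → stop 1 → stop 4 → stop 3 → stop 2 → Hub (or its reverse).

30 miles — the shortest possible round trip.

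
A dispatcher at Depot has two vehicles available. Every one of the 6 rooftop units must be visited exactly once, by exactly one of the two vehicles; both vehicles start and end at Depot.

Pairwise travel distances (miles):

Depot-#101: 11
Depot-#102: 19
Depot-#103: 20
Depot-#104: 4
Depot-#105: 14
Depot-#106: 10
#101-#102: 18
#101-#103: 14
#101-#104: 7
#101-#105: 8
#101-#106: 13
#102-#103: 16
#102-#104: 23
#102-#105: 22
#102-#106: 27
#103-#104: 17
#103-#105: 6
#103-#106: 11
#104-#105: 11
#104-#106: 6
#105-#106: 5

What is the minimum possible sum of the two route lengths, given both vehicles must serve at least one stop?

74 miles — the smallest possible combined total.

There are 2^5 − 1 = 31 ways to divide the 6 stops into two non-empty groups. For each, the best each vehicle can do is its own shortest tour through its group:
  {#101} + {#102, #103, #104, #105, #106}: 22 + 56 = 78
  {#102} + {#101, #103, #104, #105, #106}: 38 + 46 = 84
  {#101, #102} + {#103, #104, #105, #106}: 48 + 41 = 89
  {#103} + {#101, #102, #104, #105, #106}: 40 + 60 = 100
  {#101, #103} + {#102, #104, #105, #106}: 45 + 56 = 101
  {#102, #103} + {#101, #104, #105, #106}: 55 + 34 = 89
  … (31 splits in total)
  {#104} + {#101, #102, #103, #105, #106}: 8 + 66 = 74  ← best
Best: vehicle 1 Depot → #104 → Depot = 8; vehicle 2 Depot → #101 → #102 → #103 → #105 → #106 → Depot = 66; combined 74.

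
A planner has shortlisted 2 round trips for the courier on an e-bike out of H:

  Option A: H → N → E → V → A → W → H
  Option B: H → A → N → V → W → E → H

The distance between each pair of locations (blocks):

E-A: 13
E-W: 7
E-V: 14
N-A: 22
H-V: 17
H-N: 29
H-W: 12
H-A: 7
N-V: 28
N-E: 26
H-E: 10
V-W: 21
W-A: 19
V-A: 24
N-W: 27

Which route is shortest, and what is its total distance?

95 blocks — Option B is the shortest.

Option A: 29 + 26 + 14 + 24 + 19 + 12 = 124
Option B: 7 + 22 + 28 + 21 + 7 + 10 = 95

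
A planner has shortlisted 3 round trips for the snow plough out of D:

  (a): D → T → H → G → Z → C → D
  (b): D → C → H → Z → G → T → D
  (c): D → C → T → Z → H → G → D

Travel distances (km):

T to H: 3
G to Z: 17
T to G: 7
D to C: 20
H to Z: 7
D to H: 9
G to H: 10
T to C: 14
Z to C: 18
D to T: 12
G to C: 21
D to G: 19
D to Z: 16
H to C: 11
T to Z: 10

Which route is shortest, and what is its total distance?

Shortest is (b), total 74 km.

(a): 12 + 3 + 10 + 17 + 18 + 20 = 80
(b): 20 + 11 + 7 + 17 + 7 + 12 = 74
(c): 20 + 14 + 10 + 7 + 10 + 19 = 80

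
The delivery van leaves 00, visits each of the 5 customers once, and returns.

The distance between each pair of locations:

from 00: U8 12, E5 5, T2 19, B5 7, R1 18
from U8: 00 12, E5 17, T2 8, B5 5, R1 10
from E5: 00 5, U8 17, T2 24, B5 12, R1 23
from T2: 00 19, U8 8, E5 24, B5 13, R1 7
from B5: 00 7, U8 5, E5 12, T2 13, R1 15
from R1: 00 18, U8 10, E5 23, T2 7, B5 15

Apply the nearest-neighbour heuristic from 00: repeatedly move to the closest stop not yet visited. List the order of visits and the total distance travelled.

Total distance 55 via the nearest-neighbour route 00 → E5 → B5 → U8 → T2 → R1 → 00.

00 → [E5:5 / B5:7 / U8:12 / R1:18 / T2:19] → E5 (5)
E5 → [B5:12 / U8:17 / R1:23 / T2:24] → B5 (12)
B5 → [U8:5 / T2:13 / R1:15] → U8 (5)
U8 → [T2:8 / R1:10] → T2 (8)
T2 → [R1:7] → R1 (7)
Return R1→00: 18.
Total = 5 + 12 + 5 + 8 + 7 + 18 = 55.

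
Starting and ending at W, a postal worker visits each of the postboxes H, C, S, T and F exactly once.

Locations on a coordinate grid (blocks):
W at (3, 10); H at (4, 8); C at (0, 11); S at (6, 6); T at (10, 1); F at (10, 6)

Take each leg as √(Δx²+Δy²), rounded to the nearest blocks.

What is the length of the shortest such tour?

Minimum total distance: 30 blocks.

W→H→C→S→T→F→W: 2+5+8+6+5+8 = 34
W→H→C→S→F→T→W: 2+5+8+4+5+11 = 35
W→H→C→T→S→F→W: 2+5+14+6+4+8 = 39
W→H→C→T→F→S→W: 2+5+14+5+4+5 = 35
W→H→C→F→S→T→W: 2+5+11+4+6+11 = 39
W→H→C→F→T→S→W: 2+5+11+5+6+5 = 34
W→H→S→C→T→F→W: 2+3+8+14+5+8 = 40
W→H→S→C→F→T→W: 2+3+8+11+5+11 = 40
W→H→S→T→C→F→W: 2+3+6+14+11+8 = 44
W→H→S→T→F→C→W: 2+3+6+5+11+3 = 30
W→H→S→F→C→T→W: 2+3+4+11+14+11 = 45
W→H→S→F→T→C→W: 2+3+4+5+14+3 = 31
W→H→T→C→S→F→W: 2+9+14+8+4+8 = 45
W→H→T→C→F→S→W: 2+9+14+11+4+5 = 45
… (46 more)
The minimum is 30.
One optimal route: W → H → S → T → F → C → W (or its reverse).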